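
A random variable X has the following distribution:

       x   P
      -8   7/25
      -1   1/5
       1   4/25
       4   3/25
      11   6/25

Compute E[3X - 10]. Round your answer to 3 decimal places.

E[3x-10] = (7/25)·(-34) + (1/5)·(-13) + (4/25)·(-7) + (3/25)·2 + (6/25)·23
     = -187/25 ≈ -7.480

-7.480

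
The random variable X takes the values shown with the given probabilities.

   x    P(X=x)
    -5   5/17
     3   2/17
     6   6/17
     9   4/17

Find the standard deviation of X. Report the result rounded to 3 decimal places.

E[X] = 53/17, E[X²] = 683/17
Var(X) = E[X²] − (E[X])² = 683/17 − 2809/289 = 8802/289
SD(X) = √(8802/289) ≈ 5.519

5.519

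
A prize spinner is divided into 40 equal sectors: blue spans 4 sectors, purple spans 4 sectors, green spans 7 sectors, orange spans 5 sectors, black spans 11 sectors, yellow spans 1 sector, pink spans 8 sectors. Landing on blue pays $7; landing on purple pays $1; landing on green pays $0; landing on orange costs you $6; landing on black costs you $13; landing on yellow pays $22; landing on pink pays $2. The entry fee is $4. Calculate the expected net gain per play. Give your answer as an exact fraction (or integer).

E[payout] = (4/40)·7 + (4/40)·1 + (7/40)·0 + (5/40)·(-6) + (11/40)·(-13) + (1/40)·22 + (8/40)·2 = -103/40
Expected profit = -103/40 − 4 = -263/40

-263/40 dollars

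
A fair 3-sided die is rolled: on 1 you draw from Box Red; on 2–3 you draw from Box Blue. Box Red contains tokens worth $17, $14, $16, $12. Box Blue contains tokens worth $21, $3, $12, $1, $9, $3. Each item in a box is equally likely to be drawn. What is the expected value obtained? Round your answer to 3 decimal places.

$10.361

E[X | Box Red] = (17 + 14 + 16 + 12)/4 = 59/4
E[X | Box Blue] = (21 + 3 + 12 + 1 + 9 + 3)/6 = 49/6
E[X] = (1/3)·59/4 + (2/3)·49/6 = 373/36 ≈ 10.361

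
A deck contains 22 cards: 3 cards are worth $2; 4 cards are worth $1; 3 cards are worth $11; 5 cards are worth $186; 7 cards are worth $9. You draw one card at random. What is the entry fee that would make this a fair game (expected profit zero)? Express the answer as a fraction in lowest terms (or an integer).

E[payout] = (3/22)·2 + (4/22)·1 + (3/22)·11 + (5/22)·186 + (7/22)·9 = 518/11
Fair fee = E[payout] = 518/11

518/11 dollars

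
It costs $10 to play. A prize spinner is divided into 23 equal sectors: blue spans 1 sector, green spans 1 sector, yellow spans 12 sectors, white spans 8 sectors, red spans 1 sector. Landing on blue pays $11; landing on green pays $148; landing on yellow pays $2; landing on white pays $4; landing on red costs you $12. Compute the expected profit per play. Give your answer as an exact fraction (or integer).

E[payout] = (1/23)·11 + (1/23)·148 + (12/23)·2 + (8/23)·4 + (1/23)·(-12) = 203/23
Expected profit = 203/23 − 10 = -27/23

-27/23 dollars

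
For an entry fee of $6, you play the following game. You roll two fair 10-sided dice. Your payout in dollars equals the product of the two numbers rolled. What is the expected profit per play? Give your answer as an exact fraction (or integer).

Distribution of the product of the two numbers rolled: 1 w.p. 1/100, 2 w.p. 1/50, 3 w.p. 1/50, 4 w.p. 3/100, 5 w.p. 1/50, 6 w.p. 1/25, …
E[payout] = (1/100)·1 + (1/50)·2 + (1/50)·3 + (3/100)·4 + (1/50)·5 + (1/25)·6 + (1/50)·7 + (1/25)·8 + (3/100)·9 + (1/25)·10 + (1/25)·12 + (1/50)·14 + (1/50)·15 + (3/100)·16 + (1/25)·18 + (1/25)·20 + (1/50)·21 + (1/25)·24 + (1/100)·25 + (1/50)·27 + (1/50)·28 + (1/25)·30 + (1/50)·32 + (1/50)·35 + (3/100)·36 + (1/25)·40 + (1/50)·42 + (1/50)·45 + (1/50)·48 + (1/100)·49 + (1/50)·50 + (1/50)·54 + (1/50)·56 + (1/50)·60 + (1/50)·63 + (1/100)·64 + (1/50)·70 + (1/50)·72 + (1/50)·80 + (1/100)·81 + (1/50)·90 + (1/100)·100 = 121/4
Expected profit = 121/4 − 6 = 97/4

97/4 dollars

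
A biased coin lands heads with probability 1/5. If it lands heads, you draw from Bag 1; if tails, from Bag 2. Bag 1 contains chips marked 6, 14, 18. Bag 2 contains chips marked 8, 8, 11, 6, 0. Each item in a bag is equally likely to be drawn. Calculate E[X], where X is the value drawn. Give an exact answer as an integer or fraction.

586/75

E[X | Bag 1] = (6 + 14 + 18)/3 = 38/3
E[X | Bag 2] = (8 + 8 + 11 + 6 + 0)/5 = 33/5
E[X] = (1/5)·38/3 + (4/5)·33/5 = 586/75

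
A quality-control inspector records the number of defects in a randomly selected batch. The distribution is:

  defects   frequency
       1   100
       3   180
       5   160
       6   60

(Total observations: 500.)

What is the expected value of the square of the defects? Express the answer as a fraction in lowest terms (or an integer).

394/25

Total = 500, so P(defects=1) = 100/500, etc.
E[X²] = (1/5)·1 + (9/25)·9 + (8/25)·25 + (3/25)·36
     = 394/25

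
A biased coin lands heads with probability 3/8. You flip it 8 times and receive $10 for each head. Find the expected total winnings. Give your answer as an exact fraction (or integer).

$30

E[#heads] = 8·3/8 = 3 (linearity over flips).
E[winnings] = 10·3 = 30.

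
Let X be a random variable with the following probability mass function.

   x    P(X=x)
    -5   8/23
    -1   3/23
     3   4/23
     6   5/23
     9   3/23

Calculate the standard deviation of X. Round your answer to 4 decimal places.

5.2445

E[X] = 26/23, E[X²] = 662/23
Var(X) = E[X²] − (E[X])² = 662/23 − 676/529 = 14550/529
SD(X) = √(14550/529) ≈ 5.2445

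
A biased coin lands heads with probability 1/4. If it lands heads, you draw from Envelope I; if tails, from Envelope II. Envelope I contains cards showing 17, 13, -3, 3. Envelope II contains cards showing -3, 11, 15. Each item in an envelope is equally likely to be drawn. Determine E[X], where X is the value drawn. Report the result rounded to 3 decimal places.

7.625

E[X | Envelope I] = (17 + 13 − 3 + 3)/4 = 15/2
E[X | Envelope II] = (-3 + 11 + 15)/3 = 23/3
E[X] = (1/4)·15/2 + (3/4)·23/3 = 61/8 ≈ 7.625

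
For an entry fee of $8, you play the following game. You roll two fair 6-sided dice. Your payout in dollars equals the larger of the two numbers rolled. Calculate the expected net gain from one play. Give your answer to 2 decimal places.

-$3.53

Distribution of the larger of the two numbers rolled: 1 w.p. 1/36, 2 w.p. 1/12, 3 w.p. 5/36, 4 w.p. 7/36, 5 w.p. 1/4, 6 w.p. 11/36
E[payout] = (1/36)·1 + (1/12)·2 + (5/36)·3 + (7/36)·4 + (1/4)·5 + (11/36)·6 = 161/36
Expected profit = 161/36 − 8 = -127/36 ≈ -$3.53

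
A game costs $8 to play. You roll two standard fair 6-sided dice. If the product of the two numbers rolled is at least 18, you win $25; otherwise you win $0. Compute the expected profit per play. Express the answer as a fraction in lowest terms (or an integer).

E[payout] = (13/18)·0 + (5/18)·25 = 125/18
Expected profit = 125/18 − 8 = -19/18

-19/18 dollars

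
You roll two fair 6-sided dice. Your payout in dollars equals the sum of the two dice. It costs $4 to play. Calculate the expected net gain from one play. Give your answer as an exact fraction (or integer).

Distribution of the sum of the two dice: 2 w.p. 1/36, 3 w.p. 1/18, 4 w.p. 1/12, 5 w.p. 1/9, 6 w.p. 5/36, 7 w.p. 1/6, …
E[payout] = (1/36)·2 + (1/18)·3 + (1/12)·4 + (1/9)·5 + (5/36)·6 + (1/6)·7 + (5/36)·8 + (1/9)·9 + (1/12)·10 + (1/18)·11 + (1/36)·12 = 7
Expected profit = 7 − 4 = 3

$3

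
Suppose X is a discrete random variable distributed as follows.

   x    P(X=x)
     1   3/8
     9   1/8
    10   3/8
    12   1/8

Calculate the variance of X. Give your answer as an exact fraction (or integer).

327/16

E[X] = (3/8)·1 + (1/8)·9 + (3/8)·10 + (1/8)·12 = 27/4
E[X²] = (3/8)·1 + (1/8)·81 + (3/8)·100 + (1/8)·144 = 66
Var(X) = 66 − (27/4)² = 327/16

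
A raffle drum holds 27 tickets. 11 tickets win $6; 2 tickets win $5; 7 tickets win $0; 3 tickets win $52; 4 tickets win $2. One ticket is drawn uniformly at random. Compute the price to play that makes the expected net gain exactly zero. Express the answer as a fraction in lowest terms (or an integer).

80/9 dollars

E[payout] = (11/27)·6 + (2/27)·5 + (7/27)·0 + (3/27)·52 + (4/27)·2 = 80/9
Fair fee = E[payout] = 80/9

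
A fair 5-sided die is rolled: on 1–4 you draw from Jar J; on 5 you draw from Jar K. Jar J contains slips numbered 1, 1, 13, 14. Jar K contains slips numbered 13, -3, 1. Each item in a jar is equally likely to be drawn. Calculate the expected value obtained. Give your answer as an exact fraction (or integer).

E[X | Jar J] = (1 + 1 + 13 + 14)/4 = 29/4
E[X | Jar K] = (13 − 3 + 1)/3 = 11/3
E[X] = (4/5)·29/4 + (1/5)·11/3 = 98/15

98/15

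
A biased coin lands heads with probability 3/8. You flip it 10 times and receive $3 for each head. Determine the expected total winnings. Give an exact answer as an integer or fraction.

45/4 dollars

E[#heads] = 10·3/8 = 15/4 (linearity over flips).
E[winnings] = 3·15/4 = 45/4.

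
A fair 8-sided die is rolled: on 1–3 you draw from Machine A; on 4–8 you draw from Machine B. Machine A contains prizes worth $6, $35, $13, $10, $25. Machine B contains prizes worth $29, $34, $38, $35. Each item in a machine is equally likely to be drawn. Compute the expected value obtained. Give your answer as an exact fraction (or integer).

E[X | Machine A] = (6 + 35 + 13 + 10 + 25)/5 = 89/5
E[X | Machine B] = (29 + 34 + 38 + 35)/4 = 34
E[X] = (3/8)·89/5 + (5/8)·34 = 1117/40

1117/40 dollars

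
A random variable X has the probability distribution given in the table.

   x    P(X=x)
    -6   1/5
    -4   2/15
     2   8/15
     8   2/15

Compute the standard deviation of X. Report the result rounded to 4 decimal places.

4.4542

E[X] = 2/5, E[X²] = 20
Var(X) = E[X²] − (E[X])² = 20 − 4/25 = 496/25
SD(X) = √(496/25) ≈ 4.4542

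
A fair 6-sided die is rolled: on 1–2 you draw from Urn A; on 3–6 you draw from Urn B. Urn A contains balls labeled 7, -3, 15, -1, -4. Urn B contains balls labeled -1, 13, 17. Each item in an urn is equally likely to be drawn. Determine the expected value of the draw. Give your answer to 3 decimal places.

7.378

E[X | Urn A] = (7 − 3 + 15 − 1 − 4)/5 = 14/5
E[X | Urn B] = (-1 + 13 + 17)/3 = 29/3
E[X] = (1/3)·14/5 + (2/3)·29/3 = 332/45 ≈ 7.378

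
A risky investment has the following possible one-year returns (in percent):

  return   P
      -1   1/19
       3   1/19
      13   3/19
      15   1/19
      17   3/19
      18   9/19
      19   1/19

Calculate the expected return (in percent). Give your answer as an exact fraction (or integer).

288/19

E[X] = (1/19)·(-1) + (1/19)·3 + (3/19)·13 + (1/19)·15 + (3/19)·17 + (9/19)·18 + (1/19)·19
     = 288/19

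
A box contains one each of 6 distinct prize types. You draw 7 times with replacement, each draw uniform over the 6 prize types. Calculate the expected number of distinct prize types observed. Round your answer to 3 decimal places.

4.326

Let Xⱼ=1 if type j appears at least once. P(Xⱼ=1) = 1 − ((6−1)/6)^7 = 201811/279936.
E[#distinct] = 6·201811/279936 = 201811/46656.
≈ 4.326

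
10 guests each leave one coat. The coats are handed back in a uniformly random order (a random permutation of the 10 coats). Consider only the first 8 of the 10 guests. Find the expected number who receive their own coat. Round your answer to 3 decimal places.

Let Xᵢ = 1 if person i gets their own coat. For each i, P(Xᵢ=1) = 1/10.
By linearity of expectation, E[X₁+…+X_8] = 8·(1/10) = 4/5.
≈ 0.800

0.800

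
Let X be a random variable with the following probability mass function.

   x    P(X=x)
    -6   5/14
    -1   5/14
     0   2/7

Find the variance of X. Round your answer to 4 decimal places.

6.9643

E[X] = (5/14)·(-6) + (5/14)·(-1) + (2/7)·0 = -5/2
E[X²] = (5/14)·36 + (5/14)·1 + (2/7)·0 = 185/14
Var(X) = 185/14 − (-5/2)² = 195/28 ≈ 6.9643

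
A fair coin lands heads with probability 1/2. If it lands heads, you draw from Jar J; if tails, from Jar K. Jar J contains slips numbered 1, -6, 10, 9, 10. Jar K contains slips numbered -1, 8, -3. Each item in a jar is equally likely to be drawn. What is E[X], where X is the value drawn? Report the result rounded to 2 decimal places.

3.07

E[X | Jar J] = (1 − 6 + 10 + 9 + 10)/5 = 24/5
E[X | Jar K] = (-1 + 8 − 3)/3 = 4/3
E[X] = (1/2)·24/5 + (1/2)·4/3 = 46/15 ≈ 3.07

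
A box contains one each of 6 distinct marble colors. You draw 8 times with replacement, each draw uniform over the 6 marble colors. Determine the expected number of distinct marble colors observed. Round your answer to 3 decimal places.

Let Xⱼ=1 if type j appears at least once. P(Xⱼ=1) = 1 − ((6−1)/6)^8 = 1288991/1679616.
E[#distinct] = 6·1288991/1679616 = 1288991/279936.
≈ 4.605

4.605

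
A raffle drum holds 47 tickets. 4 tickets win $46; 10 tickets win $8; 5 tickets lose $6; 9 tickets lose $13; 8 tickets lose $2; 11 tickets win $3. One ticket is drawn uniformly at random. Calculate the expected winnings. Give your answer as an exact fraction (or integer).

134/47 dollars

E[payout] = (4/47)·46 + (10/47)·8 + (5/47)·(-6) + (9/47)·(-13) + (8/47)·(-2) + (11/47)·3 = 134/47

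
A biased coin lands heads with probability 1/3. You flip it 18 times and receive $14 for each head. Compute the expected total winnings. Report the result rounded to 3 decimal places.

$84.000

E[#heads] = 18·1/3 = 6 (linearity over flips).
E[winnings] = 14·6 = 84.
≈ 84.000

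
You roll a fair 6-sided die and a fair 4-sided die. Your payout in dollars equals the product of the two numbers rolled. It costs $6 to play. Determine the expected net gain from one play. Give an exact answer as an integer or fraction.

Distribution of the product of the two numbers rolled: 1 w.p. 1/24, 2 w.p. 1/12, 3 w.p. 1/12, 4 w.p. 1/8, 5 w.p. 1/24, 6 w.p. 1/8, …
E[payout] = (1/24)·1 + (1/12)·2 + (1/12)·3 + (1/8)·4 + (1/24)·5 + (1/8)·6 + (1/12)·8 + (1/24)·9 + (1/24)·10 + (1/8)·12 + (1/24)·15 + (1/24)·16 + (1/24)·18 + (1/24)·20 + (1/24)·24 = 35/4
Expected profit = 35/4 − 6 = 11/4

11/4 dollars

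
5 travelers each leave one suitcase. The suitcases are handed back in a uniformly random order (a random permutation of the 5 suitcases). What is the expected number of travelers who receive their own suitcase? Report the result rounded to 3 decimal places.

Let Xᵢ = 1 if person i gets their own suitcase. For each i, P(Xᵢ=1) = 1/5.
By linearity of expectation, E[X₁+…+X_5] = 5·(1/5) = 1.
≈ 1.000

1.000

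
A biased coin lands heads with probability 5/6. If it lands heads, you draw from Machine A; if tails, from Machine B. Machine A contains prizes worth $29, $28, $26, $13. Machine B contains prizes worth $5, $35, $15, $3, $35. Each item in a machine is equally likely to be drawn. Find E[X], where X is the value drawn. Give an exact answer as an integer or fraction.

E[X | Machine A] = (29 + 28 + 26 + 13)/4 = 24
E[X | Machine B] = (5 + 35 + 15 + 3 + 35)/5 = 93/5
E[X] = (5/6)·24 + (1/6)·93/5 = 231/10

231/10 dollars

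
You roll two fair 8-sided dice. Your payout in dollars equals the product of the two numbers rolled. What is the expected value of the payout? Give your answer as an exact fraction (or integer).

81/4 dollars

Distribution of the product of the two numbers rolled: 1 w.p. 1/64, 2 w.p. 1/32, 3 w.p. 1/32, 4 w.p. 3/64, 5 w.p. 1/32, 6 w.p. 1/16, …
E[payout] = (1/64)·1 + (1/32)·2 + (1/32)·3 + (3/64)·4 + (1/32)·5 + (1/16)·6 + (1/32)·7 + (1/16)·8 + (1/64)·9 + (1/32)·10 + (1/16)·12 + (1/32)·14 + (1/32)·15 + (3/64)·16 + (1/32)·18 + (1/32)·20 + (1/32)·21 + (1/16)·24 + (1/64)·25 + (1/32)·28 + (1/32)·30 + (1/32)·32 + (1/32)·35 + (1/64)·36 + (1/32)·40 + (1/32)·42 + (1/32)·48 + (1/64)·49 + (1/32)·56 + (1/64)·64 = 81/4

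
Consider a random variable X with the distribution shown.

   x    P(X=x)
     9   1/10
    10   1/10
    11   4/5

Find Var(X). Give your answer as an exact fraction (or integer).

41/100

E[X] = (1/10)·9 + (1/10)·10 + (4/5)·11 = 107/10
E[X²] = (1/10)·81 + (1/10)·100 + (4/5)·121 = 1149/10
Var(X) = 1149/10 − (107/10)² = 41/100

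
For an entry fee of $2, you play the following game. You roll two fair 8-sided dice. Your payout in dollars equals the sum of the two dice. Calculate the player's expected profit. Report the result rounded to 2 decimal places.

Distribution of the sum of the two dice: 2 w.p. 1/64, 3 w.p. 1/32, 4 w.p. 3/64, 5 w.p. 1/16, 6 w.p. 5/64, 7 w.p. 3/32, …
E[payout] = (1/64)·2 + (1/32)·3 + (3/64)·4 + (1/16)·5 + (5/64)·6 + (3/32)·7 + (7/64)·8 + (1/8)·9 + (7/64)·10 + (3/32)·11 + (5/64)·12 + (1/16)·13 + (3/64)·14 + (1/32)·15 + (1/64)·16 = 9
Expected profit = 9 − 2 = 7 ≈ $7.00

$7.00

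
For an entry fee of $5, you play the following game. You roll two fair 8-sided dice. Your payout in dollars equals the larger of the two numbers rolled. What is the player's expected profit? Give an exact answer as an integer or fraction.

13/16 dollars

Distribution of the larger of the two numbers rolled: 1 w.p. 1/64, 2 w.p. 3/64, 3 w.p. 5/64, 4 w.p. 7/64, 5 w.p. 9/64, 6 w.p. 11/64, …
E[payout] = (1/64)·1 + (3/64)·2 + (5/64)·3 + (7/64)·4 + (9/64)·5 + (11/64)·6 + (13/64)·7 + (15/64)·8 = 93/16
Expected profit = 93/16 − 5 = 13/16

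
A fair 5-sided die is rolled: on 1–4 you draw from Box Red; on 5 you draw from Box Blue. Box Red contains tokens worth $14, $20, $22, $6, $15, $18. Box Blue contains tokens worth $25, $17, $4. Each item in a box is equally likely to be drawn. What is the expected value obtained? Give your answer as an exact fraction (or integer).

236/15 dollars

E[X | Box Red] = (14 + 20 + 22 + 6 + 15 + 18)/6 = 95/6
E[X | Box Blue] = (25 + 17 + 4)/3 = 46/3
E[X] = (4/5)·95/6 + (1/5)·46/3 = 236/15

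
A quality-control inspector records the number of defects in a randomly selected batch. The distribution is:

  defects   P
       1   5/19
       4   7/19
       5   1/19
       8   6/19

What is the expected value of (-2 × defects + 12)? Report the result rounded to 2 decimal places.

E[-2x+12] = (5/19)·10 + (7/19)·4 + (1/19)·2 + (6/19)·(-4)
     = 56/19 ≈ 2.95

2.95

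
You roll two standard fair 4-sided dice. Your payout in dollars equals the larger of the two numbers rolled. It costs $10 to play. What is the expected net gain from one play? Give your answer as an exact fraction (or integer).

-55/8 dollars

Distribution of the larger of the two numbers rolled: 1 w.p. 1/16, 2 w.p. 3/16, 3 w.p. 5/16, 4 w.p. 7/16
E[payout] = (1/16)·1 + (3/16)·2 + (5/16)·3 + (7/16)·4 = 25/8
Expected profit = 25/8 − 10 = -55/8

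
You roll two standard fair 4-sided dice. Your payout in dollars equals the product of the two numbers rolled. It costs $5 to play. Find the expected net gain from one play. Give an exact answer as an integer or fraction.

Distribution of the product of the two numbers rolled: 1 w.p. 1/16, 2 w.p. 1/8, 3 w.p. 1/8, 4 w.p. 3/16, 6 w.p. 1/8, 8 w.p. 1/8, …
E[payout] = (1/16)·1 + (1/8)·2 + (1/8)·3 + (3/16)·4 + (1/8)·6 + (1/8)·8 + (1/16)·9 + (1/8)·12 + (1/16)·16 = 25/4
Expected profit = 25/4 − 5 = 5/4

5/4 dollars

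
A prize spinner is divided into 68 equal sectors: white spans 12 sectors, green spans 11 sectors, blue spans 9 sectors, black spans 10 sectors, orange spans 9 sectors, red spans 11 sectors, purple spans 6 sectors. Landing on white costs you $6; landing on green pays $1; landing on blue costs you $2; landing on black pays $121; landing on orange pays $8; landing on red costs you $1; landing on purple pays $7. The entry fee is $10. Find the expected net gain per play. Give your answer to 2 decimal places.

$8.15

E[payout] = (12/68)·(-6) + (11/68)·1 + (9/68)·(-2) + (10/68)·121 + (9/68)·8 + (11/68)·(-1) + (6/68)·7 = 617/34
Expected profit = 617/34 − 10 = 277/34 ≈ $8.15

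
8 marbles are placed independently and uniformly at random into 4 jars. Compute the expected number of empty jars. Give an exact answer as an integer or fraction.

6561/16384

Let Xⱼ=1 if jar j is empty. P(Xⱼ=1) = ((4-1)/4)^8 = 6561/65536.
By linearity, E[#empty] = 4·6561/65536 = 6561/16384.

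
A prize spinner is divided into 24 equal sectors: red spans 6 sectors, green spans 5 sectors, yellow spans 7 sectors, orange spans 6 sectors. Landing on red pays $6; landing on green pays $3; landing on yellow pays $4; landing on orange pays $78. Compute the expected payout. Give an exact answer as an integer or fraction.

547/24 dollars

E[payout] = (6/24)·6 + (5/24)·3 + (7/24)·4 + (6/24)·78 = 547/24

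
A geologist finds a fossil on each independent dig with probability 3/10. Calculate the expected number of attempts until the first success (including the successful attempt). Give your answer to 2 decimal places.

3.33

For a geometric distribution, E[trials] = 1/p = 1/(3/10) = 10/3.
≈ 3.33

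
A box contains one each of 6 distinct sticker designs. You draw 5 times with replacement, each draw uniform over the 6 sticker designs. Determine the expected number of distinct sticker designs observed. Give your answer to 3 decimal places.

3.589

Let Xⱼ=1 if type j appears at least once. P(Xⱼ=1) = 1 − ((6−1)/6)^5 = 4651/7776.
E[#distinct] = 6·4651/7776 = 4651/1296.
≈ 3.589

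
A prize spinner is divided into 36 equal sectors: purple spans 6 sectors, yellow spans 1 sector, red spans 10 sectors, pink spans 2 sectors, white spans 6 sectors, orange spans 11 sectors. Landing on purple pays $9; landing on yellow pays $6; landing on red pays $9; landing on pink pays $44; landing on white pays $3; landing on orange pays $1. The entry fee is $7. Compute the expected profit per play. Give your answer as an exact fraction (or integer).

5/12 dollars

E[payout] = (6/36)·9 + (1/36)·6 + (10/36)·9 + (2/36)·44 + (6/36)·3 + (11/36)·1 = 89/12
Expected profit = 89/12 − 7 = 5/12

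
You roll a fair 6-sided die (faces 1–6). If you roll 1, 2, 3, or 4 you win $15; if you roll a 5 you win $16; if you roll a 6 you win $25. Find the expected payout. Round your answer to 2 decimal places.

E[payout] = (2/3)·15 + (1/6)·16 + (1/6)·25 = 101/6
≈ $16.83

$16.83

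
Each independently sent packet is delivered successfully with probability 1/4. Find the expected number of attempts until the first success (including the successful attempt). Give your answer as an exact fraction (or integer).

For a geometric distribution, E[trials] = 1/p = 1/(1/4) = 4.

4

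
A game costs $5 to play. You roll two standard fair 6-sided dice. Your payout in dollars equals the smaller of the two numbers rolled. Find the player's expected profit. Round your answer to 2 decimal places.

Distribution of the smaller of the two numbers rolled: 1 w.p. 11/36, 2 w.p. 1/4, 3 w.p. 7/36, 4 w.p. 5/36, 5 w.p. 1/12, 6 w.p. 1/36
E[payout] = (11/36)·1 + (1/4)·2 + (7/36)·3 + (5/36)·4 + (1/12)·5 + (1/36)·6 = 91/36
Expected profit = 91/36 − 5 = -89/36 ≈ -$2.47

-$2.47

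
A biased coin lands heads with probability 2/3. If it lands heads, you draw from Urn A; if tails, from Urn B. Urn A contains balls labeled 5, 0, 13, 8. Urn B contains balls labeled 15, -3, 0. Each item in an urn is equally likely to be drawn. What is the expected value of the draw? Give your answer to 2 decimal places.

E[X | Urn A] = (5 + 0 + 13 + 8)/4 = 13/2
E[X | Urn B] = (15 − 3 + 0)/3 = 4
E[X] = (2/3)·13/2 + (1/3)·4 = 17/3 ≈ 5.67

5.67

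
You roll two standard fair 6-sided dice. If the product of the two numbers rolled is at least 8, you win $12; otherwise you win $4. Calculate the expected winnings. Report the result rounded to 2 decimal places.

E[payout] = (7/18)·4 + (11/18)·12 = 80/9
≈ $8.89

$8.89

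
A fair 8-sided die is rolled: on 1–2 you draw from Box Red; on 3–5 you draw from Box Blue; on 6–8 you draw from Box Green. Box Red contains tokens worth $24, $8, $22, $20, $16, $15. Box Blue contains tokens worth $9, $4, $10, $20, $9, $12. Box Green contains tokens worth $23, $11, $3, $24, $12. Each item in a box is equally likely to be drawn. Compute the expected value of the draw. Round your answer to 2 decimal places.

$13.85

E[X | Box Red] = (24 + 8 + 22 + 20 + 16 + 15)/6 = 35/2
E[X | Box Blue] = (9 + 4 + 10 + 20 + 9 + 12)/6 = 32/3
E[X | Box Green] = (23 + 11 + 3 + 24 + 12)/5 = 73/5
E[X] = (1/4)·35/2 + (3/8)·32/3 + (3/8)·73/5 = 277/20 ≈ 13.85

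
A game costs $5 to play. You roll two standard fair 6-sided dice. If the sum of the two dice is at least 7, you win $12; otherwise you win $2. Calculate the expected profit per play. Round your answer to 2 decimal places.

E[payout] = (5/12)·2 + (7/12)·12 = 47/6
Expected profit = 47/6 − 5 = 17/6 ≈ $2.83

$2.83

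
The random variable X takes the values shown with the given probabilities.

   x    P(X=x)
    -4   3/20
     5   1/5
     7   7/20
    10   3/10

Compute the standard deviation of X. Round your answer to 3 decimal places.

E[X] = 117/20, E[X²] = 1091/20
Var(X) = E[X²] − (E[X])² = 1091/20 − 13689/400 = 8131/400
SD(X) = √(8131/400) ≈ 4.509

4.509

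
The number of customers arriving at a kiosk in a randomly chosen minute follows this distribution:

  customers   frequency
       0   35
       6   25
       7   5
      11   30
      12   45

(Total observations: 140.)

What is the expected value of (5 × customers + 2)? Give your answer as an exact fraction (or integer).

Total = 140, so P(customers=0) = 35/140, etc.
E[5x+2] = (1/4)·2 + (5/28)·32 + (1/28)·37 + (3/14)·57 + (9/28)·62
     = 1111/28

1111/28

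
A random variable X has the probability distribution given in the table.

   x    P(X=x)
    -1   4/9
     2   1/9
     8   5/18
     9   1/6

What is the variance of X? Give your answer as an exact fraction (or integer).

239/12

E[X] = (4/9)·(-1) + (1/9)·2 + (5/18)·8 + (1/6)·9 = 7/2
E[X²] = (4/9)·1 + (1/9)·4 + (5/18)·64 + (1/6)·81 = 193/6
Var(X) = 193/6 − (7/2)² = 239/12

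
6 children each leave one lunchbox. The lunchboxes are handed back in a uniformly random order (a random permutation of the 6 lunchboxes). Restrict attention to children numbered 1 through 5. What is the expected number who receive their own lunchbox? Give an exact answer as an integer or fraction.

Let Xᵢ = 1 if person i gets their own lunchbox. For each i, P(Xᵢ=1) = 1/6.
By linearity of expectation, E[X₁+…+X_5] = 5·(1/6) = 5/6.

5/6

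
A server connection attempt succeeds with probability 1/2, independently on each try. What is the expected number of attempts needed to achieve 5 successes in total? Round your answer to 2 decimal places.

10.00

By linearity (sum of 5 independent geometric waits), E[trials] = 5/p = 5/(1/2) = 10.
≈ 10.00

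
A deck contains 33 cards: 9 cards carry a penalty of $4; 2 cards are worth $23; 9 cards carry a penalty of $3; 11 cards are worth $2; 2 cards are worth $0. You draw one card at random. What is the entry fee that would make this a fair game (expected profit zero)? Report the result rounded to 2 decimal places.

E[payout] = (9/33)·(-4) + (2/33)·23 + (9/33)·(-3) + (11/33)·2 + (2/33)·0 = 5/33
Fair fee = E[payout] = 5/33 ≈ $0.15

$0.15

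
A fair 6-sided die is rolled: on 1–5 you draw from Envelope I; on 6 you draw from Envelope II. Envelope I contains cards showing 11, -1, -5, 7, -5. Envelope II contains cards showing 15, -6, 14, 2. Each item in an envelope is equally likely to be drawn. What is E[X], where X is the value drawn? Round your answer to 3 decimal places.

2.208

E[X | Envelope I] = (11 − 1 − 5 + 7 − 5)/5 = 7/5
E[X | Envelope II] = (15 − 6 + 14 + 2)/4 = 25/4
E[X] = (5/6)·7/5 + (1/6)·25/4 = 53/24 ≈ 2.208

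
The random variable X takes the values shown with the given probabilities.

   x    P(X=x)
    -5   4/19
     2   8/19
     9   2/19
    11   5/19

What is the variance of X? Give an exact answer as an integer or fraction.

12320/361

E[X] = (4/19)·(-5) + (8/19)·2 + (2/19)·9 + (5/19)·11 = 69/19
E[X²] = (4/19)·25 + (8/19)·4 + (2/19)·81 + (5/19)·121 = 899/19
Var(X) = 899/19 − (69/19)² = 12320/361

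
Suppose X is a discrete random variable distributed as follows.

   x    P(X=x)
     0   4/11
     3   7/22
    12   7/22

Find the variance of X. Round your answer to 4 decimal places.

25.9029

E[X] = (4/11)·0 + (7/22)·3 + (7/22)·12 = 105/22
E[X²] = (4/11)·0 + (7/22)·9 + (7/22)·144 = 1071/22
Var(X) = 1071/22 − (105/22)² = 12537/484 ≈ 25.9029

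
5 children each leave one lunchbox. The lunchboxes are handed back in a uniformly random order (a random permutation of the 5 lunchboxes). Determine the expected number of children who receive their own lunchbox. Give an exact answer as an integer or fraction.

1

Let Xᵢ = 1 if person i gets their own lunchbox. For each i, P(Xᵢ=1) = 1/5.
By linearity of expectation, E[X₁+…+X_5] = 5·(1/5) = 1.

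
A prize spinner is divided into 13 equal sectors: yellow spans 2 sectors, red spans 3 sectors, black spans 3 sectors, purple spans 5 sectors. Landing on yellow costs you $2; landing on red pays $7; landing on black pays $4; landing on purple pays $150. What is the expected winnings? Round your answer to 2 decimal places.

E[payout] = (2/13)·(-2) + (3/13)·7 + (3/13)·4 + (5/13)·150 = 779/13
≈ $59.92

$59.92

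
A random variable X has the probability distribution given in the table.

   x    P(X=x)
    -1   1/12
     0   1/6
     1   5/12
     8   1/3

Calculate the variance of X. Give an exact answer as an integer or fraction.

E[X] = (1/12)·(-1) + (1/6)·0 + (5/12)·1 + (1/3)·8 = 3
E[X²] = (1/12)·1 + (1/6)·0 + (5/12)·1 + (1/3)·64 = 131/6
Var(X) = 131/6 − (3)² = 77/6

77/6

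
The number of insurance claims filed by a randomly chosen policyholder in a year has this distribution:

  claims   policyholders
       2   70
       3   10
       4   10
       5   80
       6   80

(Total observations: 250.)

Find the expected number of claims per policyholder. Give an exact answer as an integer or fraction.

109/25

Total = 250, so P(claims=2) = 70/250, etc.
E[X] = (7/25)·2 + (1/25)·3 + (1/25)·4 + (8/25)·5 + (8/25)·6
     = 109/25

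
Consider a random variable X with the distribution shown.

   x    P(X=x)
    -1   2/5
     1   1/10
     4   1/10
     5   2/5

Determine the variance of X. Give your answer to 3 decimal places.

E[X] = (2/5)·(-1) + (1/10)·1 + (1/10)·4 + (2/5)·5 = 21/10
E[X²] = (2/5)·1 + (1/10)·1 + (1/10)·16 + (2/5)·25 = 121/10
Var(X) = 121/10 − (21/10)² = 769/100 ≈ 7.690

7.690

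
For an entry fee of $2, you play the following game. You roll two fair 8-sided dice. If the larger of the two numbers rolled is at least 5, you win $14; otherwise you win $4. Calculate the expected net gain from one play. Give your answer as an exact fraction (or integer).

E[payout] = (1/4)·4 + (3/4)·14 = 23/2
Expected profit = 23/2 − 2 = 19/2

19/2 dollars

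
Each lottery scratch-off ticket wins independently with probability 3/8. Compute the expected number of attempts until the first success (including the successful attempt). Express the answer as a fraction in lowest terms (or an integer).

8/3

For a geometric distribution, E[trials] = 1/p = 1/(3/8) = 8/3.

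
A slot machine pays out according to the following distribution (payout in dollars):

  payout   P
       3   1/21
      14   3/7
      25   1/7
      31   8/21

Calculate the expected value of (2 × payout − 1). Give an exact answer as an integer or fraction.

883/21

E[2x-1] = (1/21)·5 + (3/7)·27 + (1/7)·49 + (8/21)·61
     = 883/21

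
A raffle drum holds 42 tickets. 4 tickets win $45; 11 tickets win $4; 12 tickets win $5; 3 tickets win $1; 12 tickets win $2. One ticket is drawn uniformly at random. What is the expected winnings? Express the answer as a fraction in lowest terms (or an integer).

E[payout] = (4/42)·45 + (11/42)·4 + (12/42)·5 + (3/42)·1 + (12/42)·2 = 311/42

311/42 dollars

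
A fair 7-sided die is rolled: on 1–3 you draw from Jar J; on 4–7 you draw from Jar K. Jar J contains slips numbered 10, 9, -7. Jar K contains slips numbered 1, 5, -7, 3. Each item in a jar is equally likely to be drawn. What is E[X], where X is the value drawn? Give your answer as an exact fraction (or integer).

E[X | Jar J] = (10 + 9 − 7)/3 = 4
E[X | Jar K] = (1 + 5 − 7 + 3)/4 = 1/2
E[X] = (3/7)·4 + (4/7)·1/2 = 2

2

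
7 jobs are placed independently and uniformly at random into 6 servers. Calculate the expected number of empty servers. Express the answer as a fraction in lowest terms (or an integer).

78125/46656

Let Xⱼ=1 if server j is empty. P(Xⱼ=1) = ((6-1)/6)^7 = 78125/279936.
By linearity, E[#empty] = 6·78125/279936 = 78125/46656.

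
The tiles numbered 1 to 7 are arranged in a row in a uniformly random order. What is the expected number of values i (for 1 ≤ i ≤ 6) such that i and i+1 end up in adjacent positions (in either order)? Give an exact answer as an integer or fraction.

12/7

For each i ∈ {1,…,6}, let Xᵢ = 1 if i and i+1 are adjacent. P(Xᵢ=1) = 2·(7−1)!/7! = 2/7.
By linearity, E[ΣXᵢ] = (6)·(2/7) = 12/7.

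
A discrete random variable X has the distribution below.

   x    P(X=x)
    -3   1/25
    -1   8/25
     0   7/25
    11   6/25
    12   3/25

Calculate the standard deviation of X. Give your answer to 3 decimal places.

E[X] = 91/25, E[X²] = 47
Var(X) = E[X²] − (E[X])² = 47 − 8281/625 = 21094/625
SD(X) = √(21094/625) ≈ 5.810

5.810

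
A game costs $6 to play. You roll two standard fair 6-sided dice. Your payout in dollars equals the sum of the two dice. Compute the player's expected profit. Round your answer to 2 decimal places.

$1.00

Distribution of the sum of the two dice: 2 w.p. 1/36, 3 w.p. 1/18, 4 w.p. 1/12, 5 w.p. 1/9, 6 w.p. 5/36, 7 w.p. 1/6, …
E[payout] = (1/36)·2 + (1/18)·3 + (1/12)·4 + (1/9)·5 + (5/36)·6 + (1/6)·7 + (5/36)·8 + (1/9)·9 + (1/12)·10 + (1/18)·11 + (1/36)·12 = 7
Expected profit = 7 − 6 = 1 ≈ $1.00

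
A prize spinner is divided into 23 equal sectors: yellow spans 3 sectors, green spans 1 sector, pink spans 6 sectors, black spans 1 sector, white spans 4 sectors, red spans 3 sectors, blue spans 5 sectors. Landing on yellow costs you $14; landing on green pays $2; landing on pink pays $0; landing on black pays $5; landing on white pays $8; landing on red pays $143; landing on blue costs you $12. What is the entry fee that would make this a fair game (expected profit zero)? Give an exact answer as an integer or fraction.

366/23 dollars

E[payout] = (3/23)·(-14) + (1/23)·2 + (6/23)·0 + (1/23)·5 + (4/23)·8 + (3/23)·143 + (5/23)·(-12) = 366/23
Fair fee = E[payout] = 366/23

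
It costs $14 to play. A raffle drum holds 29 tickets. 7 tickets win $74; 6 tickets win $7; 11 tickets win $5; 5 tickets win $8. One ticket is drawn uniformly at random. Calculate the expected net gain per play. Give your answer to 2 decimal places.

E[payout] = (7/29)·74 + (6/29)·7 + (11/29)·5 + (5/29)·8 = 655/29
Expected profit = 655/29 − 14 = 249/29 ≈ $8.59

$8.59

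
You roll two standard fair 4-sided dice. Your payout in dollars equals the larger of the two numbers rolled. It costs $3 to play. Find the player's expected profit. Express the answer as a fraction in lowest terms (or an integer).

Distribution of the larger of the two numbers rolled: 1 w.p. 1/16, 2 w.p. 3/16, 3 w.p. 5/16, 4 w.p. 7/16
E[payout] = (1/16)·1 + (3/16)·2 + (5/16)·3 + (7/16)·4 = 25/8
Expected profit = 25/8 − 3 = 1/8

1/8 dollars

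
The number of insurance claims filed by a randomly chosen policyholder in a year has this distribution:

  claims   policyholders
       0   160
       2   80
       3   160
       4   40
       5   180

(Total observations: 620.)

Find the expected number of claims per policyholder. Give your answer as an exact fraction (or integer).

Total = 620, so P(claims=0) = 160/620, etc.
E[X] = (8/31)·0 + (4/31)·2 + (8/31)·3 + (2/31)·4 + (9/31)·5
     = 85/31

85/31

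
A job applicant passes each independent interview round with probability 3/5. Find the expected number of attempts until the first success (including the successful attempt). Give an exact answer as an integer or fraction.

For a geometric distribution, E[trials] = 1/p = 1/(3/5) = 5/3.

5/3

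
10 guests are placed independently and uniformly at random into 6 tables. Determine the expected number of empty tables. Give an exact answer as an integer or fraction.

Let Xⱼ=1 if table j is empty. P(Xⱼ=1) = ((6-1)/6)^10 = 9765625/60466176.
By linearity, E[#empty] = 6·9765625/60466176 = 9765625/10077696.

9765625/10077696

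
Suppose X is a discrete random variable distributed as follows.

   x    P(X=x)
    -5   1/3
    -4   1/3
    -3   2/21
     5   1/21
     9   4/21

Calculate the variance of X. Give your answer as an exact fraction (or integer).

1850/63

E[X] = (1/3)·(-5) + (1/3)·(-4) + (2/21)·(-3) + (1/21)·5 + (4/21)·9 = -4/3
E[X²] = (1/3)·25 + (1/3)·16 + (2/21)·9 + (1/21)·25 + (4/21)·81 = 218/7
Var(X) = 218/7 − (-4/3)² = 1850/63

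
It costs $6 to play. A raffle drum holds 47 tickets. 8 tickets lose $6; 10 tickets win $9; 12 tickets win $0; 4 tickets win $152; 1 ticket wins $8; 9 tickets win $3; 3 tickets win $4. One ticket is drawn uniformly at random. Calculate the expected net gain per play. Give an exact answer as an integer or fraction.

E[payout] = (8/47)·(-6) + (10/47)·9 + (12/47)·0 + (4/47)·152 + (1/47)·8 + (9/47)·3 + (3/47)·4 = 697/47
Expected profit = 697/47 − 6 = 415/47

415/47 dollars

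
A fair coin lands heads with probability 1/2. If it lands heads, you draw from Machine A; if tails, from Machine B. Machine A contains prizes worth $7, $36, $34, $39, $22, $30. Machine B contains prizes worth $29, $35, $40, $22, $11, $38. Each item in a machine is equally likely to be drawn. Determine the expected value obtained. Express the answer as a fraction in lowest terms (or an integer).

343/12 dollars

E[X | Machine A] = (7 + 36 + 34 + 39 + 22 + 30)/6 = 28
E[X | Machine B] = (29 + 35 + 40 + 22 + 11 + 38)/6 = 175/6
E[X] = (1/2)·28 + (1/2)·175/6 = 343/12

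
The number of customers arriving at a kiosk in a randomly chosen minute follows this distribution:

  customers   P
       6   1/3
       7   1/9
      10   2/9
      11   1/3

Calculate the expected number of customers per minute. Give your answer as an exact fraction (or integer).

E[X] = (1/3)·6 + (1/9)·7 + (2/9)·10 + (1/3)·11
     = 26/3

26/3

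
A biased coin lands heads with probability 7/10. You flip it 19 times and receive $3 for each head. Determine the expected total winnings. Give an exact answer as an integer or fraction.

E[#heads] = 19·7/10 = 133/10 (linearity over flips).
E[winnings] = 3·133/10 = 399/10.

399/10 dollars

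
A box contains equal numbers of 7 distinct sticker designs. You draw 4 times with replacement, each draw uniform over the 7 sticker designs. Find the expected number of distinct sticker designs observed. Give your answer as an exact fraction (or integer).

1105/343

Let Xⱼ=1 if type j appears at least once. P(Xⱼ=1) = 1 − ((7−1)/7)^4 = 1105/2401.
E[#distinct] = 7·1105/2401 = 1105/343.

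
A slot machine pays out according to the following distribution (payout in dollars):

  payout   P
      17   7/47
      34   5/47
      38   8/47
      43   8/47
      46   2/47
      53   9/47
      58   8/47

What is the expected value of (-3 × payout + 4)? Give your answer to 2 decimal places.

-121.74

E[-3x+4] = (7/47)·(-47) + (5/47)·(-98) + (8/47)·(-110) + (8/47)·(-125) + (2/47)·(-134) + (9/47)·(-155) + (8/47)·(-170)
     = -5722/47 ≈ -121.74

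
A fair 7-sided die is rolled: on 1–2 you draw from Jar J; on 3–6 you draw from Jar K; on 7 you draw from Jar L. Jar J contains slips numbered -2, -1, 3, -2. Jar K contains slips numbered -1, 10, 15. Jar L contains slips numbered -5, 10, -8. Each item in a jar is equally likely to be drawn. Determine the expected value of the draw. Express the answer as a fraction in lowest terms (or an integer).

E[X | Jar J] = (-2 − 1 + 3 − 2)/4 = -1/2
E[X | Jar K] = (-1 + 10 + 15)/3 = 8
E[X | Jar L] = (-5 + 10 − 8)/3 = -1
E[X] = (2/7)·(-1/2) + (4/7)·8 + (1/7)·(-1) = 30/7

30/7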